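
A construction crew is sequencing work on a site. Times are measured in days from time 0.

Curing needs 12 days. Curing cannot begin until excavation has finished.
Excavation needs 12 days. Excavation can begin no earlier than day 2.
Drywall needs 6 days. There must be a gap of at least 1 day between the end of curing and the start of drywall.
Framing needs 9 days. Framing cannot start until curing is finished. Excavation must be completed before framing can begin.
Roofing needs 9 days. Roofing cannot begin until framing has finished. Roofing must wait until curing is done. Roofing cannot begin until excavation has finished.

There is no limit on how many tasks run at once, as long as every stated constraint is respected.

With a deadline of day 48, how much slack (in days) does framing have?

4

Excavation waits on its own release at day 2, so it starts at day 2 and finishes at 2 + 12 = day 14.
Curing waits on excavation (finishes day 14), so it starts at day 14 and finishes at 14 + 12 = day 26.
Framing has to wait for curing (finishes day 26); excavation (finishes day 14). The latest of these is day 26, so framing runs day 26 to 26 + 9 = day 35.

Working backward from the deadline:
To finish by day 48, roofing (duration 9) must start no later than day 39.
Since roofing (must start by day 39) depends on it, framing must finish by day 39. Backing off its 9-day duration gives a latest start of day 30.
So framing can start as early as day 26 and as late as day 30, giving 30 − 26 = 4 days of slack.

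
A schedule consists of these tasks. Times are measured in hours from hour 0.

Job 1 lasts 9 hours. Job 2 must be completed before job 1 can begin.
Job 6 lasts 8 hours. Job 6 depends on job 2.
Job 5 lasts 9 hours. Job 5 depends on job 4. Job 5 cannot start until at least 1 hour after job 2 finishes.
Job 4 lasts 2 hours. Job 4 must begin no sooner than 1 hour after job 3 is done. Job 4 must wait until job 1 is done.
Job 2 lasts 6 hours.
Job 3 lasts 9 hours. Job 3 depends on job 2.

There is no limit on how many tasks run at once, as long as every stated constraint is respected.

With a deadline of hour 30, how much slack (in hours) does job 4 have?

3

Job 2 has no prerequisites, so it starts at hour 0 and finishes at hour 6.
Job 3 cannot begin until job 2 (finishes hour 6). It runs from hour 6 to 6 + 9 = hour 15.
Job 1 waits on job 2 (finishes hour 6), so it starts at hour 6 and finishes at 6 + 9 = hour 15.
Job 4 cannot start until job 3 (finishes hour 15, plus 1-hour gap → hour 16); job 1 (finishes hour 15). The controlling bound is hour 16, so job 4 finishes at 16 + 2 = hour 18.

Working backward from the deadline:
Nothing follows job 5; the deadline of hour 30 is its only limit. It must start by 30 − 9 = hour 21.
Job 4 has to be done before job 5 (must start by hour 21). That means finishing by hour 21, i.e. starting by 21 − 2 = hour 19.
So job 4 can start as early as hour 16 and as late as hour 19, giving 19 − 16 = 3 hours of slack.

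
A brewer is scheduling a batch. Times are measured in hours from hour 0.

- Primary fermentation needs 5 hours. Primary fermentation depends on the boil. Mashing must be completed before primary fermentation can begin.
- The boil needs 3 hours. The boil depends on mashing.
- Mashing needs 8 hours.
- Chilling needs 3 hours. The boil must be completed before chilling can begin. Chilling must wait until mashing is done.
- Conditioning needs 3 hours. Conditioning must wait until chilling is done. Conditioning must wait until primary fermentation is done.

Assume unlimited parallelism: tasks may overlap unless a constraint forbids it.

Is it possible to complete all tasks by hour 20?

Yes

Nothing blocks mashing, so it runs from hour 0 to hour 8.
The boil waits on mashing (finishes hour 8), so it starts at hour 8 and finishes at 8 + 3 = hour 11.
For primary fermentation: the boil (finishes hour 11); mashing (finishes hour 8). Taking the maximum gives a start of hour 11, and it finishes at 11 + 5 = hour 16.
Chilling has to wait for the boil (finishes hour 11); mashing (finishes hour 8). The latest of these is hour 11, so chilling runs hour 11 to 11 + 3 = hour 14.
Conditioning cannot start until chilling (finishes hour 14); primary fermentation (finishes hour 16). The controlling bound is hour 16, so conditioning finishes at 16 + 3 = hour 19.
Every task is finished by hour 19, which is no later than the deadline of 20, so the schedule is feasible.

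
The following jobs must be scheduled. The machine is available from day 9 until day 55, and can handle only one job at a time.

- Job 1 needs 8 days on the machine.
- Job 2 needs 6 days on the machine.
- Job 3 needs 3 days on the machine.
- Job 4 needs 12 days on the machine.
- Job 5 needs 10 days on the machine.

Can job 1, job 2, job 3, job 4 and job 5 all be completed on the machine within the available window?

The machine window is 55 − 9 = 46 days.
Running back to back, the jobs need 8 + 6 + 3 + 12 + 10 = 39 days on the machine.
Since 39 ≤ 46, they fit within the window.

Yes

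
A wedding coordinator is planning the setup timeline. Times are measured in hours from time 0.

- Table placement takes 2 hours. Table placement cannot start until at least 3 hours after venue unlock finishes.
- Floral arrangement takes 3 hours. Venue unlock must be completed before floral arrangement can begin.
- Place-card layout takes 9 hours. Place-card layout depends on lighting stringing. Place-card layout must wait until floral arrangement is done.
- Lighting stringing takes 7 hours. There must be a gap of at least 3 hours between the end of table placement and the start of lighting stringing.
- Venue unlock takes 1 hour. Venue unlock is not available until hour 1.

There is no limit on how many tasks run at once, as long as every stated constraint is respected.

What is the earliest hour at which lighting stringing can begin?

Venue unlock cannot begin until its own release at hour 1. It runs from hour 1 to 1 + 1 = hour 2.
After venue unlock (finishes hour 2, plus 3-hour gap → hour 5), table placement can start at hour 5 and finishes at hour 7.
Lighting stringing waits on table placement (finishes hour 7, plus 3-hour gap → hour 10), so the earliest it can start is hour 10.

10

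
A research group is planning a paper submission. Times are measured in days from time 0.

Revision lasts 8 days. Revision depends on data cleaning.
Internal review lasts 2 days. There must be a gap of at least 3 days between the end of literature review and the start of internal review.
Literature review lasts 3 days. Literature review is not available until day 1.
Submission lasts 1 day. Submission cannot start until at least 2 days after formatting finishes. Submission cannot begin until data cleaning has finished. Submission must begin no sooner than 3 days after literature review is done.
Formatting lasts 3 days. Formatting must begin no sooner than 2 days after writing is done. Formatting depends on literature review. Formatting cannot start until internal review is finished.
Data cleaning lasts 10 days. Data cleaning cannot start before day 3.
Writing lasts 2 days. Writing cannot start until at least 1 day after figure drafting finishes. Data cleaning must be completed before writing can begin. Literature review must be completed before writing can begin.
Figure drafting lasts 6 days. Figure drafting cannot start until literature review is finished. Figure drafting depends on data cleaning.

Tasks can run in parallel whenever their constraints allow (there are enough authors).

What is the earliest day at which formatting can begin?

24

Data cleaning waits on its own release at day 3, so it starts at day 3 and finishes at 3 + 10 = day 13.
Literature review waits on its own release at day 1, so it starts at day 1 and finishes at 1 + 3 = day 4.
Internal review cannot begin until literature review (finishes day 4, plus 3-day gap → day 7). It runs from day 7 to 7 + 2 = day 9.
For figure drafting: literature review (finishes day 4); data cleaning (finishes day 13). Taking the maximum gives a start of day 13, and it finishes at 13 + 6 = day 19.
For writing: figure drafting (finishes day 19, plus 1-day gap → day 20); data cleaning (finishes day 13); literature review (finishes day 4). Taking the maximum gives a start of day 20, and it finishes at 20 + 2 = day 22.
Formatting waits on writing (finishes day 22, plus 2-day gap → day 24); literature review (finishes day 4); internal review (finishes day 9). The latest of these is day 24, which is the earliest formatting can start.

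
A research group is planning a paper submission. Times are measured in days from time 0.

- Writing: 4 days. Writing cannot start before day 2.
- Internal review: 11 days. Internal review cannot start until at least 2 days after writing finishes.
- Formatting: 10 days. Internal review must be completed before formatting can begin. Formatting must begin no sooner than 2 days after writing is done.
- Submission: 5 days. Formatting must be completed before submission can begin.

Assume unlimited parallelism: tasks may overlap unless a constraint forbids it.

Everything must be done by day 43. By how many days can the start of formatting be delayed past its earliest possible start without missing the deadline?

After its own release at day 2, writing can start at day 2 and finishes at day 6.
Internal review waits on writing (finishes day 6, plus 2-day gap → day 8), so it starts at day 8 and finishes at 8 + 11 = day 19.
Formatting cannot start until internal review (finishes day 19); writing (finishes day 6, plus 2-day gap → day 8). The controlling bound is day 19, so formatting finishes at 19 + 10 = day 29.

Working backward from the deadline:
Nothing follows submission; the deadline of day 43 is its only limit. It must start by 43 − 5 = day 38.
Formatting must finish before submission (must start by day 38). With a 10-day duration, formatting must start by 38 − 10 = day 28.
So formatting can start as early as day 19 and as late as day 28, giving 28 − 19 = 9 days of slack.

9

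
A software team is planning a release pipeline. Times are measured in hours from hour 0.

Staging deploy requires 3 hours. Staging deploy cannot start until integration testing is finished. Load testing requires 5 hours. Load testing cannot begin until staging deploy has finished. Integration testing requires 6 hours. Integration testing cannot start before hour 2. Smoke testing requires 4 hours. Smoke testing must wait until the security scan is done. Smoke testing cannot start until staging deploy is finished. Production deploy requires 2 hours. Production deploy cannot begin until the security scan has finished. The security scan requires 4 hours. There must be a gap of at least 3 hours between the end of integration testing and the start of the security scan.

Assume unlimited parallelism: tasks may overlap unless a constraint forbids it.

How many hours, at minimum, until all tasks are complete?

19

After its own release at hour 2, integration testing can start at hour 2 and finishes at hour 8.
Staging deploy waits on integration testing (finishes hour 8), so it starts at hour 8 and finishes at 8 + 3 = hour 11.
Load testing cannot begin until staging deploy (finishes hour 11). It runs from hour 11 to 11 + 5 = hour 16.
The security scan cannot begin until integration testing (finishes hour 8, plus 3-hour gap → hour 11). It runs from hour 11 to 11 + 4 = hour 15.
Production deploy waits on the security scan (finishes hour 15), so it starts at hour 15 and finishes at 15 + 2 = hour 17.
Smoke testing needs all of the security scan (finishes hour 15); staging deploy (finishes hour 11). That puts its earliest start at hour 15; it finishes at 15 + 4 = hour 19.
All tasks are finished once the last one completes. Finish times: Integration testing at 8, The security scan at 15, Staging deploy at 11, Smoke testing at 19, Load testing at 16, Production deploy at 17. The latest is hour 19.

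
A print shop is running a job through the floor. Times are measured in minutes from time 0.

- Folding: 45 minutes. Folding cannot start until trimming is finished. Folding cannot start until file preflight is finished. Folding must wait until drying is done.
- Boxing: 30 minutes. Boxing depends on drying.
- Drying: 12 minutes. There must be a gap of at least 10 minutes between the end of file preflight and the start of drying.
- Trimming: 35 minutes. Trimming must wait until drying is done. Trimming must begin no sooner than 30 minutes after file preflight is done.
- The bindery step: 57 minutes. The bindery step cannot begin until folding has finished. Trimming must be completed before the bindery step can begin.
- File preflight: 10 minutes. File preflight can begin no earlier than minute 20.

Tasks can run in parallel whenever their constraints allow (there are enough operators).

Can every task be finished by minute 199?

Yes

File preflight cannot begin until its own release at minute 20. It runs from minute 20 to 20 + 10 = minute 30.
Drying cannot begin until file preflight (finishes minute 30, plus 10-minute gap → minute 40). It runs from minute 40 to 40 + 12 = minute 52.
After drying (finishes minute 52), boxing can start at minute 52 and finishes at minute 82.
For trimming: drying (finishes minute 52); file preflight (finishes minute 30, plus 30-minute gap → minute 60). Taking the maximum gives a start of minute 60, and it finishes at 60 + 35 = minute 95.
Folding has to wait for trimming (finishes minute 95); file preflight (finishes minute 30); drying (finishes minute 52). The latest of these is minute 95, so folding runs minute 95 to 95 + 45 = minute 140.
The bindery step cannot start until folding (finishes minute 140); trimming (finishes minute 95). The controlling bound is minute 140, so the bindery step finishes at 140 + 57 = minute 197.
Every task is finished by minute 197, which is no later than the deadline of 199, so the schedule is feasible.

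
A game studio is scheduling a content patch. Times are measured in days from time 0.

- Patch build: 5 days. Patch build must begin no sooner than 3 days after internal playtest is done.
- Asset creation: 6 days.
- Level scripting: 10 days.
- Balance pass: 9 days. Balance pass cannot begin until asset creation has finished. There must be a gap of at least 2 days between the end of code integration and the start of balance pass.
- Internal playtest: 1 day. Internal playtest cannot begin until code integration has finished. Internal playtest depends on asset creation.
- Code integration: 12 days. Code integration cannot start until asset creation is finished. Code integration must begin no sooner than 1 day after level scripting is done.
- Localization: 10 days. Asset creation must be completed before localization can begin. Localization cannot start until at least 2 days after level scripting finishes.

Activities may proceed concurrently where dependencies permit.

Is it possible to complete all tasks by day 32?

Level scripting has no prerequisites, so it starts at day 0 and finishes at day 10.
Asset creation has no prerequisites, so it starts at day 0 and finishes at day 6.
Localization cannot start until asset creation (finishes day 6); level scripting (finishes day 10, plus 2-day gap → day 12). The controlling bound is day 12, so localization finishes at 12 + 10 = day 22.
Code integration cannot start until asset creation (finishes day 6); level scripting (finishes day 10, plus 1-day gap → day 11). The controlling bound is day 11, so code integration finishes at 11 + 12 = day 23.
For balance pass: asset creation (finishes day 6); code integration (finishes day 23, plus 2-day gap → day 25). Taking the maximum gives a start of day 25, and it finishes at 25 + 9 = day 34.
For internal playtest: code integration (finishes day 23); asset creation (finishes day 6). Taking the maximum gives a start of day 23, and it finishes at 23 + 1 = day 24.
After internal playtest (finishes day 24, plus 3-day gap → day 27), patch build can start at day 27 and finishes at day 32.
The earliest everything can be done is day 34, which is after the deadline of 32, so it is not possible.

No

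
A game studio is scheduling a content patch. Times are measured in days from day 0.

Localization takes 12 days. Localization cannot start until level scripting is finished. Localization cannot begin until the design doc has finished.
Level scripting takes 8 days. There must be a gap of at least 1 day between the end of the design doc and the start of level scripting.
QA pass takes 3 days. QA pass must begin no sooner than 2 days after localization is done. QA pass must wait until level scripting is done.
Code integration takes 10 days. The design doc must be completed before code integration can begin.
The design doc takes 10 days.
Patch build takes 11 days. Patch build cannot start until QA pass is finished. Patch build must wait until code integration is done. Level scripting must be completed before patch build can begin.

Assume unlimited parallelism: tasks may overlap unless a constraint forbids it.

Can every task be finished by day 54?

The design doc can start immediately at day 0; it finishes at day 10.
Code integration waits on the design doc (finishes day 10), so it starts at day 10 and finishes at 10 + 10 = day 20.
Level scripting waits on the design doc (finishes day 10, plus 1-day gap → day 11), so it starts at day 11 and finishes at 11 + 8 = day 19.
Localization has to wait for level scripting (finishes day 19); the design doc (finishes day 10). The latest of these is day 19, so localization runs day 19 to 19 + 12 = day 31.
For QA pass: localization (finishes day 31, plus 2-day gap → day 33); level scripting (finishes day 19). Taking the maximum gives a start of day 33, and it finishes at 33 + 3 = day 36.
Patch build has to wait for QA pass (finishes day 36); code integration (finishes day 20); level scripting (finishes day 19). The latest of these is day 36, so patch build runs day 36 to 36 + 11 = day 47.
Every task is finished by day 47, which is no later than the deadline of 54, so the schedule is feasible.

Yes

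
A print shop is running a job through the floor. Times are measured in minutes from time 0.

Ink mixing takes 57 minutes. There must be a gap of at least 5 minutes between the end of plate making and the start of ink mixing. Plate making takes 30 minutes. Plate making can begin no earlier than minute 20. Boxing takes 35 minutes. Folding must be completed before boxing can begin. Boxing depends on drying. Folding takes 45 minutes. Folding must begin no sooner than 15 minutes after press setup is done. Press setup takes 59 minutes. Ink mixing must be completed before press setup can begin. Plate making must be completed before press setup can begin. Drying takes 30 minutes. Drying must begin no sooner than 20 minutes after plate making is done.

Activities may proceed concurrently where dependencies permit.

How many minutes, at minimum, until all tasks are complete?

Plate making cannot begin until its own release at minute 20. It runs from minute 20 to 20 + 30 = minute 50.
Drying cannot begin until plate making (finishes minute 50, plus 20-minute gap → minute 70). It runs from minute 70 to 70 + 30 = minute 100.
Ink mixing waits on plate making (finishes minute 50, plus 5-minute gap → minute 55), so it starts at minute 55 and finishes at 55 + 57 = minute 112.
Press setup cannot start until ink mixing (finishes minute 112); plate making (finishes minute 50). The controlling bound is minute 112, so press setup finishes at 112 + 59 = minute 171.
Folding cannot begin until press setup (finishes minute 171, plus 15-minute gap → minute 186). It runs from minute 186 to 186 + 45 = minute 231.
Boxing has to wait for folding (finishes minute 231); drying (finishes minute 100). The latest of these is minute 231, so boxing runs minute 231 to 231 + 35 = minute 266.
All tasks are finished once the last one completes. Finish times: Plate making at 50, Ink mixing at 112, Press setup at 171, Drying at 100, Folding at 231, Boxing at 266. The latest is minute 266.

266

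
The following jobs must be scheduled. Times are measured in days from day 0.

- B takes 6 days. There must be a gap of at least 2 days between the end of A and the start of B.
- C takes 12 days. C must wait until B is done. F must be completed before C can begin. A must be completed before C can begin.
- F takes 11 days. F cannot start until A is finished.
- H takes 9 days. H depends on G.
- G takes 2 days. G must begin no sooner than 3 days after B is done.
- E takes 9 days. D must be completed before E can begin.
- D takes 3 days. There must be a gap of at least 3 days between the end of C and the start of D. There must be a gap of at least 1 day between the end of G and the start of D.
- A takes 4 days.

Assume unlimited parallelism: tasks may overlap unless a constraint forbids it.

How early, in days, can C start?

A has no prerequisites, so it starts at day 0 and finishes at day 4.
F waits on A (finishes day 4), so it starts at day 4 and finishes at 4 + 11 = day 15.
B waits on A (finishes day 4, plus 2-day gap → day 6), so it starts at day 6 and finishes at 6 + 6 = day 12.
C waits on B (finishes day 12); F (finishes day 15); A (finishes day 4). The latest of these is day 15, which is the earliest C can start.

15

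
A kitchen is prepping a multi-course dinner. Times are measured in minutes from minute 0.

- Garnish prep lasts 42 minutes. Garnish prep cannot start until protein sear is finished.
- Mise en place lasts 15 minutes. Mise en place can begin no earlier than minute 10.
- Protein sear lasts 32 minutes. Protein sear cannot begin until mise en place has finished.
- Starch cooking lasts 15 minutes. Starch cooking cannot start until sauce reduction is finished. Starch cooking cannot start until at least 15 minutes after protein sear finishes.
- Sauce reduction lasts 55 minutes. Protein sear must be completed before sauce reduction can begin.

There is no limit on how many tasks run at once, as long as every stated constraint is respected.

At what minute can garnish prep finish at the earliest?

After its own release at minute 10, mise en place can start at minute 10 and finishes at minute 25.
Protein sear waits on mise en place (finishes minute 25), so it starts at minute 25 and finishes at 25 + 32 = minute 57.
After protein sear (finishes minute 57), garnish prep can start at minute 57 and finishes at minute 99.

99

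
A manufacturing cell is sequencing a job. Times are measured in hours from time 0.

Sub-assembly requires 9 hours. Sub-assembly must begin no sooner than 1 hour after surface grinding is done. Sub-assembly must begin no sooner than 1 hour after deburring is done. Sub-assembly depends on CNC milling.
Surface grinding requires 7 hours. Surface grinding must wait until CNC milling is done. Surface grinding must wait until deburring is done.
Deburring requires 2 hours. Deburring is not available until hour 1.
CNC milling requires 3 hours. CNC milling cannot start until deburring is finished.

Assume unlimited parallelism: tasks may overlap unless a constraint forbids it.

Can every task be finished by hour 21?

Deburring waits on its own release at hour 1, so it starts at hour 1 and finishes at 1 + 2 = hour 3.
CNC milling waits on deburring (finishes hour 3), so it starts at hour 3 and finishes at 3 + 3 = hour 6.
Surface grinding cannot start until CNC milling (finishes hour 6); deburring (finishes hour 3). The controlling bound is hour 6, so surface grinding finishes at 6 + 7 = hour 13.
Sub-assembly has to wait for surface grinding (finishes hour 13, plus 1-hour gap → hour 14); deburring (finishes hour 3, plus 1-hour gap → hour 4); CNC milling (finishes hour 6). The latest of these is hour 14, so sub-assembly runs hour 14 to 14 + 9 = hour 23.
The earliest everything can be done is hour 23, which is after the deadline of 21, so it is not possible.

No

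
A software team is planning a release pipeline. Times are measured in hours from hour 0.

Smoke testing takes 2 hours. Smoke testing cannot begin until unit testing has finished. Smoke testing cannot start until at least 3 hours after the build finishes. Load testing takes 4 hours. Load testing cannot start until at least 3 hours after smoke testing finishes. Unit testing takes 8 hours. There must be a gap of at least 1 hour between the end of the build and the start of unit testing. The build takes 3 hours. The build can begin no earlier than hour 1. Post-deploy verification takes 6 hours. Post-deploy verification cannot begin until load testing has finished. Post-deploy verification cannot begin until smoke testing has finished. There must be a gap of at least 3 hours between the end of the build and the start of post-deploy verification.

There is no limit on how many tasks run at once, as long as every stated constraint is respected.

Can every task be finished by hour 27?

No

After its own release at hour 1, the build can start at hour 1 and finishes at hour 4.
Unit testing waits on the build (finishes hour 4, plus 1-hour gap → hour 5), so it starts at hour 5 and finishes at 5 + 8 = hour 13.
Smoke testing cannot start until unit testing (finishes hour 13); the build (finishes hour 4, plus 3-hour gap → hour 7). The controlling bound is hour 13, so smoke testing finishes at 13 + 2 = hour 15.
After smoke testing (finishes hour 15, plus 3-hour gap → hour 18), load testing can start at hour 18 and finishes at hour 22.
Post-deploy verification needs all of load testing (finishes hour 22); smoke testing (finishes hour 15); the build (finishes hour 4, plus 3-hour gap → hour 7). That puts its earliest start at hour 22; it finishes at 22 + 6 = hour 28.
The earliest everything can be done is hour 28, which is after the deadline of 27, so it is not possible.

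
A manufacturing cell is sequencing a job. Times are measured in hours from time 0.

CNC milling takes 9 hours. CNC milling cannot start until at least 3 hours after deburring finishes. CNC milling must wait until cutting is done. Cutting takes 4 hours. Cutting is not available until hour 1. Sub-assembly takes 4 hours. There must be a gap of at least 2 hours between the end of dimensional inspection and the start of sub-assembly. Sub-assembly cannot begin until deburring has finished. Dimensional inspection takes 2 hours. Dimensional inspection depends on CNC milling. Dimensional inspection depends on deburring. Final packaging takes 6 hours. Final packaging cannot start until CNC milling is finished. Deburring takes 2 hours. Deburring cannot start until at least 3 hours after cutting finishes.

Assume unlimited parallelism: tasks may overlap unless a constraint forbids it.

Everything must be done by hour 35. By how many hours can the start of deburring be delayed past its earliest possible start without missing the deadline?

Cutting waits on its own release at hour 1, so it starts at hour 1 and finishes at 1 + 4 = hour 5.
Deburring waits on cutting (finishes hour 5, plus 3-hour gap → hour 8), so it starts at hour 8 and finishes at 8 + 2 = hour 10.

Working backward from the deadline:
Sub-assembly has no dependents, so it just needs to finish by hour 35. Starting by 35 − 4 = hour 31 achieves that.
Dimensional inspection feeds into sub-assembly (must start by hour 31, minus 2-hour gap → hour 29); so dimensional inspection must finish by hour 29 and therefore start by hour 27.
Nothing follows final packaging; the deadline of hour 35 is its only limit. It must start by 35 − 6 = hour 29.
CNC milling must finish in time for dimensional inspection (must start by hour 27); final packaging (must start by hour 29). The tightest is hour 27, so CNC milling must start by 27 − 9 = hour 18.
For deburring: CNC milling (must start by hour 18, minus 3-hour gap → hour 15); dimensional inspection (must start by hour 27); sub-assembly (must start by hour 31). The most restrictive is hour 15; with a 2-hour duration, deburring must start by hour 13.
So deburring can start as early as hour 8 and as late as hour 13, giving 13 − 8 = 5 hours of slack.

5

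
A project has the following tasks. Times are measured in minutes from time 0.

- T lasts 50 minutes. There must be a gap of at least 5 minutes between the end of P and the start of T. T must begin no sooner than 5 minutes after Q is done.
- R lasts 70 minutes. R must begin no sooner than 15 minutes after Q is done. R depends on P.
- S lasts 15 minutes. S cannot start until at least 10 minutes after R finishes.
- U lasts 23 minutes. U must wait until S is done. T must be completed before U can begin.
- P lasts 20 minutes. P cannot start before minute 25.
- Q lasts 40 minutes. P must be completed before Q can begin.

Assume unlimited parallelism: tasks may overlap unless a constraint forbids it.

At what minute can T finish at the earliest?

140

P cannot begin until its own release at minute 25. It runs from minute 25 to 25 + 20 = minute 45.
Q cannot begin until P (finishes minute 45). It runs from minute 45 to 45 + 40 = minute 85.
For T: P (finishes minute 45, plus 5-minute gap → minute 50); Q (finishes minute 85, plus 5-minute gap → minute 90). Taking the maximum gives a start of minute 90, and it finishes at 90 + 50 = minute 140.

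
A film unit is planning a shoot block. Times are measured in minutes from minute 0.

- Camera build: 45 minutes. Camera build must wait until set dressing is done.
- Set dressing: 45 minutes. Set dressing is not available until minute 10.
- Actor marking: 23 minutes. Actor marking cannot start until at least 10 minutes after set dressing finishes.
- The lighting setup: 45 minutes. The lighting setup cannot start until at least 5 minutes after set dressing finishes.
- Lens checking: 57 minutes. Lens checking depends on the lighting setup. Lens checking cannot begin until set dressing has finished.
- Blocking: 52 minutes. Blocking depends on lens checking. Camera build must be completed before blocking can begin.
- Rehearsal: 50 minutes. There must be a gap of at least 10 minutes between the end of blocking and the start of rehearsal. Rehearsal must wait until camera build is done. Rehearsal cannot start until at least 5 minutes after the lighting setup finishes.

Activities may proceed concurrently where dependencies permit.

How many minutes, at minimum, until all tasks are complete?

274

After its own release at minute 10, set dressing can start at minute 10 and finishes at minute 55.
After set dressing (finishes minute 55, plus 10-minute gap → minute 65), actor marking can start at minute 65 and finishes at minute 88.
After set dressing (finishes minute 55), camera build can start at minute 55 and finishes at minute 100.
The lighting setup cannot begin until set dressing (finishes minute 55, plus 5-minute gap → minute 60). It runs from minute 60 to 60 + 45 = minute 105.
Lens checking cannot start until the lighting setup (finishes minute 105); set dressing (finishes minute 55). The controlling bound is minute 105, so lens checking finishes at 105 + 57 = minute 162.
Blocking needs all of lens checking (finishes minute 162); camera build (finishes minute 100). That puts its earliest start at minute 162; it finishes at 162 + 52 = minute 214.
Rehearsal needs all of blocking (finishes minute 214, plus 10-minute gap → minute 224); camera build (finishes minute 100); the lighting setup (finishes minute 105, plus 5-minute gap → minute 110). That puts its earliest start at minute 224; it finishes at 224 + 50 = minute 274.
All tasks are finished once the last one completes. Finish times: Set dressing at 55, The lighting setup at 105, Camera build at 100, Lens checking at 162, Blocking at 214, Actor marking at 88, Rehearsal at 274. The latest is minute 274.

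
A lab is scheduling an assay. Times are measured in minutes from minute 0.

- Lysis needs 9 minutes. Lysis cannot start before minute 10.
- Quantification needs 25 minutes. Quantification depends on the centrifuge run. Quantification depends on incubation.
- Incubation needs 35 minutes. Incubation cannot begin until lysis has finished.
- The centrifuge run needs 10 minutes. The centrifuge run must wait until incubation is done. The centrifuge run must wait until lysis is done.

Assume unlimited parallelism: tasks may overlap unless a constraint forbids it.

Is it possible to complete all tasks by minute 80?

No

Lysis waits on its own release at minute 10, so it starts at minute 10 and finishes at 10 + 9 = minute 19.
Incubation waits on lysis (finishes minute 19), so it starts at minute 19 and finishes at 19 + 35 = minute 54.
For the centrifuge run: incubation (finishes minute 54); lysis (finishes minute 19). Taking the maximum gives a start of minute 54, and it finishes at 54 + 10 = minute 64.
Quantification needs all of the centrifuge run (finishes minute 64); incubation (finishes minute 54). That puts its earliest start at minute 64; it finishes at 64 + 25 = minute 89.
The earliest everything can be done is minute 89, which is after the deadline of 80, so it is not possible.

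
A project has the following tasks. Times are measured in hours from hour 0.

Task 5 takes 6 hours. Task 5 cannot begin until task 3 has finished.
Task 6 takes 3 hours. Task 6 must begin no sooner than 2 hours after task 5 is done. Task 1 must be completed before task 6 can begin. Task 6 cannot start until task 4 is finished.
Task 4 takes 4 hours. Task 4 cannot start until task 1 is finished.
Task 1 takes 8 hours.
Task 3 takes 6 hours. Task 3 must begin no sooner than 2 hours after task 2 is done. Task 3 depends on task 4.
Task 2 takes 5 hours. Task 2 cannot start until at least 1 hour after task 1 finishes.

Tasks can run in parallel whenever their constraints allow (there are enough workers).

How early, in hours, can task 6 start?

Task 1 has no prerequisites, so it starts at hour 0 and finishes at hour 8.
Task 4 waits on task 1 (finishes hour 8), so it starts at hour 8 and finishes at 8 + 4 = hour 12.
Task 2 cannot begin until task 1 (finishes hour 8, plus 1-hour gap → hour 9). It runs from hour 9 to 9 + 5 = hour 14.
Task 3 has to wait for task 2 (finishes hour 14, plus 2-hour gap → hour 16); task 4 (finishes hour 12). The latest of these is hour 16, so task 3 runs hour 16 to 16 + 6 = hour 22.
Task 5 waits on task 3 (finishes hour 22), so it starts at hour 22 and finishes at 22 + 6 = hour 28.
Task 6 waits on task 5 (finishes hour 28, plus 2-hour gap → hour 30); task 1 (finishes hour 8); task 4 (finishes hour 12). The latest of these is hour 30, which is the earliest task 6 can start.

30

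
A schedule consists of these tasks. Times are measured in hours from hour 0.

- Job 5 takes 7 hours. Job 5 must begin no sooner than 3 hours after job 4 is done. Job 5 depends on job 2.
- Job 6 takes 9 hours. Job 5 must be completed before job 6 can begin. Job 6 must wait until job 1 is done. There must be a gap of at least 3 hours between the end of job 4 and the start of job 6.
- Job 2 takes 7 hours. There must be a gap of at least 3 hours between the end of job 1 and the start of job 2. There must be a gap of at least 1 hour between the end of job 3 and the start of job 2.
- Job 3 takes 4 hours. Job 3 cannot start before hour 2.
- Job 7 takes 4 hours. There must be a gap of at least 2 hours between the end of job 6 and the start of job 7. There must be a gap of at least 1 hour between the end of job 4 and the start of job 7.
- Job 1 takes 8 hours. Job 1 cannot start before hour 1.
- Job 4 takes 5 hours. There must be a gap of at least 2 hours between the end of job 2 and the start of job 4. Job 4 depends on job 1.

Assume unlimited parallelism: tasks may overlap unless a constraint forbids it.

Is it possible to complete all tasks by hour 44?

Job 3 waits on its own release at hour 2, so it starts at hour 2 and finishes at 2 + 4 = hour 6.
Job 1 waits on its own release at hour 1, so it starts at hour 1 and finishes at 1 + 8 = hour 9.
Job 2 cannot start until job 1 (finishes hour 9, plus 3-hour gap → hour 12); job 3 (finishes hour 6, plus 1-hour gap → hour 7). The controlling bound is hour 12, so job 2 finishes at 12 + 7 = hour 19.
Job 4 has to wait for job 2 (finishes hour 19, plus 2-hour gap → hour 21); job 1 (finishes hour 9). The latest of these is hour 21, so job 4 runs hour 21 to 21 + 5 = hour 26.
Job 5 needs all of job 4 (finishes hour 26, plus 3-hour gap → hour 29); job 2 (finishes hour 19). That puts its earliest start at hour 29; it finishes at 29 + 7 = hour 36.
Job 6 needs all of job 5 (finishes hour 36); job 1 (finishes hour 9); job 4 (finishes hour 26, plus 3-hour gap → hour 29). That puts its earliest start at hour 36; it finishes at 36 + 9 = hour 45.
For job 7: job 6 (finishes hour 45, plus 2-hour gap → hour 47); job 4 (finishes hour 26, plus 1-hour gap → hour 27). Taking the maximum gives a start of hour 47, and it finishes at 47 + 4 = hour 51.
The earliest everything can be done is hour 51, which is after the deadline of 44, so it is not possible.

No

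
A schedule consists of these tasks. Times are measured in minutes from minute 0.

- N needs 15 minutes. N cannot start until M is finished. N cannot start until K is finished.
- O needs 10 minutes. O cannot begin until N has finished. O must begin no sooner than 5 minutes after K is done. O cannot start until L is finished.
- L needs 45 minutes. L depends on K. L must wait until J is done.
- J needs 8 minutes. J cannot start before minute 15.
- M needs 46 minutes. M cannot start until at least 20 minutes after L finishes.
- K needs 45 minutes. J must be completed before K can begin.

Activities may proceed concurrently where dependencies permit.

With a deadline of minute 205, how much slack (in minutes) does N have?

1

J waits on its own release at minute 15, so it starts at minute 15 and finishes at 15 + 8 = minute 23.
K waits on J (finishes minute 23), so it starts at minute 23 and finishes at 23 + 45 = minute 68.
L cannot start until K (finishes minute 68); J (finishes minute 23). The controlling bound is minute 68, so L finishes at 68 + 45 = minute 113.
M waits on L (finishes minute 113, plus 20-minute gap → minute 133), so it starts at minute 133 and finishes at 133 + 46 = minute 179.
N cannot start until M (finishes minute 179); K (finishes minute 68). The controlling bound is minute 179, so N finishes at 179 + 15 = minute 194.

Working backward from the deadline:
O has no dependents, so it just needs to finish by minute 205. Starting by 205 − 10 = minute 195 achieves that.
N feeds into O (must start by minute 195); so N must finish by minute 195 and therefore start by minute 180.
So N can start as early as minute 179 and as late as minute 180, giving 180 − 179 = 1 minute of slack.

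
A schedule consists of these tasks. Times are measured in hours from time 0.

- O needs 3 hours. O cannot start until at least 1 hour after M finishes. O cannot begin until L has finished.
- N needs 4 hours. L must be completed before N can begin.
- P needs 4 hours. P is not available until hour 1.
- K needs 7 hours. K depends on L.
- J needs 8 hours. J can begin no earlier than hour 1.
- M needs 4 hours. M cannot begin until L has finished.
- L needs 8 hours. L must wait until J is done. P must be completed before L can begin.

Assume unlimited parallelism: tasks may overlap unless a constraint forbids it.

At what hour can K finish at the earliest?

P waits on its own release at hour 1, so it starts at hour 1 and finishes at 1 + 4 = hour 5.
J cannot begin until its own release at hour 1. It runs from hour 1 to 1 + 8 = hour 9.
L has to wait for J (finishes hour 9); P (finishes hour 5). The latest of these is hour 9, so L runs hour 9 to 9 + 8 = hour 17.
After L (finishes hour 17), K can start at hour 17 and finishes at hour 24.

24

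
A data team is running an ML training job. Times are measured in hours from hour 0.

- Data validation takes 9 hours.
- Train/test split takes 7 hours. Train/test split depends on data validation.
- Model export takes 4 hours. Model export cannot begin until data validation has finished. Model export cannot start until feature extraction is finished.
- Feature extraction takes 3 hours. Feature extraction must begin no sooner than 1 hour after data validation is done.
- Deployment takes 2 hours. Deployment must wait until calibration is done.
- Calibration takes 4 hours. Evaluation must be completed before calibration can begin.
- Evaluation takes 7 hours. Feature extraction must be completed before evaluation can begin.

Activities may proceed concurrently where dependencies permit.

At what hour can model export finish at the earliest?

17

Nothing blocks data validation, so it runs from hour 0 to hour 9.
Feature extraction waits on data validation (finishes hour 9, plus 1-hour gap → hour 10), so it starts at hour 10 and finishes at 10 + 3 = hour 13.
Model export cannot start until data validation (finishes hour 9); feature extraction (finishes hour 13). The controlling bound is hour 13, so model export finishes at 13 + 4 = hour 17.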